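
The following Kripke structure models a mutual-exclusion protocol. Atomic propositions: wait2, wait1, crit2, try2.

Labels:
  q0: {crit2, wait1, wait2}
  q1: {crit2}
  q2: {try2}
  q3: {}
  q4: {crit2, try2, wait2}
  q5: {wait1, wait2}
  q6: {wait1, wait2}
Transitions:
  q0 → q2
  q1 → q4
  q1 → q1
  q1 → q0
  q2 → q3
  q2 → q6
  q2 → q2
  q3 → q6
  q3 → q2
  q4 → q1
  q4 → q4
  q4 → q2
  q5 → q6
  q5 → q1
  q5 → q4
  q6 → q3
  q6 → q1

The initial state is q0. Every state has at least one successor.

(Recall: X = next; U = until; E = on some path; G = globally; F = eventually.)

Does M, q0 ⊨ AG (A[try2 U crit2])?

States satisfying A[try2 U crit2]: {q0, q1, q4}.
States satisfying AG (A[try2 U crit2]): ∅.
q2 is reachable from q0 and violates A[try2 U crit2], so AG fails at q0.
q0 ∉ Sat(AG (A[try2 U crit2])).

No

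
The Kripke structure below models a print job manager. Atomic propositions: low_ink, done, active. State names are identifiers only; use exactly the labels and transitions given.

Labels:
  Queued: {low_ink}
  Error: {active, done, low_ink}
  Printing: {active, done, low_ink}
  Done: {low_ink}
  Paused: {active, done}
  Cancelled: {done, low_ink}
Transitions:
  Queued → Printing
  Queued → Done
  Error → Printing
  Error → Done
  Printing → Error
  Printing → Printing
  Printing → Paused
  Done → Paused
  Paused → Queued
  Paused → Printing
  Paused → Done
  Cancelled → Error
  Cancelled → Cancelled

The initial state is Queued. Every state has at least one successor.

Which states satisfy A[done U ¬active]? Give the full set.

{Queued, Done, Cancelled}

States satisfying done: {Error, Printing, Paused, Cancelled}.
States satisfying ¬active: {Queued, Done, Cancelled}.
States satisfying A[done U ¬active]: {Queued, Done, Cancelled}.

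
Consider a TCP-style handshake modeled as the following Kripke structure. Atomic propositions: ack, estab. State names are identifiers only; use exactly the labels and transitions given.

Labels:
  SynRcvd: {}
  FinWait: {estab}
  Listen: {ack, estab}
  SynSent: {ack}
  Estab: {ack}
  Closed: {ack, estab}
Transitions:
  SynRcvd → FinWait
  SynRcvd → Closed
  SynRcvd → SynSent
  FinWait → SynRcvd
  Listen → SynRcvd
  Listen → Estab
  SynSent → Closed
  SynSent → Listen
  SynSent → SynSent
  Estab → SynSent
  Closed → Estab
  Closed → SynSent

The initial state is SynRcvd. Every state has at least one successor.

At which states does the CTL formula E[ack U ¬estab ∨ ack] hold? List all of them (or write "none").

{SynRcvd, Listen, SynSent, Estab, Closed}

States satisfying ack: {Listen, SynSent, Estab, Closed}.
States satisfying ¬estab ∨ ack: {SynRcvd, Listen, SynSent, Estab, Closed}.
States satisfying E[ack U ¬estab ∨ ack]: {SynRcvd, Listen, SynSent, Estab, Closed}.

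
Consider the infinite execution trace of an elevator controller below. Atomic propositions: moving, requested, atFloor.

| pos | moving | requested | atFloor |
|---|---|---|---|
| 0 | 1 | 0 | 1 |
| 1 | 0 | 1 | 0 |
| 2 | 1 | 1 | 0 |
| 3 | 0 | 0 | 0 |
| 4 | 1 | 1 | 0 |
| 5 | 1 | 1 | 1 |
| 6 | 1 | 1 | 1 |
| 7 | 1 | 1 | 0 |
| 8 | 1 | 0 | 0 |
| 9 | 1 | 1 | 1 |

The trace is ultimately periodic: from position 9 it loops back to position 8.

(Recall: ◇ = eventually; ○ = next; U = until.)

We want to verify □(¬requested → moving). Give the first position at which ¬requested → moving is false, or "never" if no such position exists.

3

Check ¬requested → moving at each position in order: 0 ✓, 1 ✓, 2 ✓.
At position 3 the labels are {}, so ¬requested → moving is false there. This is the first violation.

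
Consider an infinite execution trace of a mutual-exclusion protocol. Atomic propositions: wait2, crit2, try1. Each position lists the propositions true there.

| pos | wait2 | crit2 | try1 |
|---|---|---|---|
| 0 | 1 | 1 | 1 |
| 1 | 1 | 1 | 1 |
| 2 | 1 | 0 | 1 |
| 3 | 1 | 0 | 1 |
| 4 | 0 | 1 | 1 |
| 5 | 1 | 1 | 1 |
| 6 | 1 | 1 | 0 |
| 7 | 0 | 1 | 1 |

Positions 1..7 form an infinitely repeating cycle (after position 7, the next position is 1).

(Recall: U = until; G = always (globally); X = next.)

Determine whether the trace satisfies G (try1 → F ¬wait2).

Satisfied

try1 → F ¬wait2 holds at every position 0..7, and those are all positions ever visited, so G (try1 → F ¬wait2) holds.
Positions where try1 holds: 0, 1, 2, 3, 4, 5, 7.
Check F ¬wait2 at each: 0→ok, 1→ok, 2→ok, 3→ok, 4→ok, 5→ok, 7→ok.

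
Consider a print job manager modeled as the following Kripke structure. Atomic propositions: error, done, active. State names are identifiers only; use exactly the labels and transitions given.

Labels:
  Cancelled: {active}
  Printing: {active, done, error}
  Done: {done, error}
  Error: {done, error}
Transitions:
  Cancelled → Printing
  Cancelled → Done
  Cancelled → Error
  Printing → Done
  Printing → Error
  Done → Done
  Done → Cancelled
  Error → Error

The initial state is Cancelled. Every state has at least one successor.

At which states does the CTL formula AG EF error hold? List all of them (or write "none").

States satisfying EF error: {Cancelled, Printing, Done, Error}.
States satisfying AG EF error: {Cancelled, Printing, Done, Error}.

{Cancelled, Printing, Done, Error}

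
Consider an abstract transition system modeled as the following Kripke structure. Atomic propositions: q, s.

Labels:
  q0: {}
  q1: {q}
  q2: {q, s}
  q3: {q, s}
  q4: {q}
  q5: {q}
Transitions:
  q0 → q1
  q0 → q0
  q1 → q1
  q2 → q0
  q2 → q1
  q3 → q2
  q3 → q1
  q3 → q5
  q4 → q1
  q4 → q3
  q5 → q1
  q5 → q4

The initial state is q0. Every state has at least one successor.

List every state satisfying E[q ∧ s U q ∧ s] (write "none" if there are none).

States satisfying q ∧ s: {q2, q3}.
States satisfying E[q ∧ s U q ∧ s]: {q2, q3}.

{q2, q3}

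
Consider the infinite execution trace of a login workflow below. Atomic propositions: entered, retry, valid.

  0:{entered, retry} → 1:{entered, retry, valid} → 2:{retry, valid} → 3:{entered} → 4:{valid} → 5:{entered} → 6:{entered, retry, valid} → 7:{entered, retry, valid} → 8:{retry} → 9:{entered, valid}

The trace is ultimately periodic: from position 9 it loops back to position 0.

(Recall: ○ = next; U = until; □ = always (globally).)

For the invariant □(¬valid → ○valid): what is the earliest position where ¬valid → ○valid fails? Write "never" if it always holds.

never

¬valid → ○valid holds at every position 0..9, and those are all the positions the trace ever visits, so the invariant □(¬valid → ○valid) is never violated.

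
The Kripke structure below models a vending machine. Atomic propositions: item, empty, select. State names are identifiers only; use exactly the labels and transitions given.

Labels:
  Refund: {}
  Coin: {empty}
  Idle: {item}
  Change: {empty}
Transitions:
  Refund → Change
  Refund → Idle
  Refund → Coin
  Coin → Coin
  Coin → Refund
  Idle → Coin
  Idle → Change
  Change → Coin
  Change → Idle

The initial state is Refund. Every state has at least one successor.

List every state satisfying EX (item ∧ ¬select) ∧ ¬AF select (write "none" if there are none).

{Refund, Change}

States satisfying item ∧ ¬select: {Idle}.
States satisfying EX (item ∧ ¬select): {Refund, Change}.
States satisfying select: ∅.
States satisfying AF select: ∅.
States satisfying ¬AF select: {Refund, Coin, Idle, Change}.
States satisfying EX (item ∧ ¬select) ∧ ¬AF select: {Refund, Change}.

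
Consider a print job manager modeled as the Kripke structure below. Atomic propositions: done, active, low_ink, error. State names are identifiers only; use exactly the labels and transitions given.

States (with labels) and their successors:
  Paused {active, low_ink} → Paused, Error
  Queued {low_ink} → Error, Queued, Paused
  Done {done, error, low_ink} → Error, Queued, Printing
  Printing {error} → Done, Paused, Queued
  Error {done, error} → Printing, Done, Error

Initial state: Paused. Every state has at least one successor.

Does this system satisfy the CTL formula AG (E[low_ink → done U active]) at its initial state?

States satisfying E[low_ink → done U active]: {Paused, Done, Printing, Error}.
States satisfying AG (E[low_ink → done U active]): ∅.
Queued is reachable from Paused and violates E[low_ink → done U active], so AG fails at Paused.
Paused ∉ Sat(AG (E[low_ink → done U active])).

No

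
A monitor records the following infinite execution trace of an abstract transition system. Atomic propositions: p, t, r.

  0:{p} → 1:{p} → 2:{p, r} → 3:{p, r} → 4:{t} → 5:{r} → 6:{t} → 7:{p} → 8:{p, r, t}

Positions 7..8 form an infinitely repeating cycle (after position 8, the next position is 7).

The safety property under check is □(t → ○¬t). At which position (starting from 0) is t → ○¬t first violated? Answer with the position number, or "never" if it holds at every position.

never

t → ○¬t holds at every position 0..8, and those are all the positions the trace ever visits, so the invariant □(t → ○¬t) is never violated.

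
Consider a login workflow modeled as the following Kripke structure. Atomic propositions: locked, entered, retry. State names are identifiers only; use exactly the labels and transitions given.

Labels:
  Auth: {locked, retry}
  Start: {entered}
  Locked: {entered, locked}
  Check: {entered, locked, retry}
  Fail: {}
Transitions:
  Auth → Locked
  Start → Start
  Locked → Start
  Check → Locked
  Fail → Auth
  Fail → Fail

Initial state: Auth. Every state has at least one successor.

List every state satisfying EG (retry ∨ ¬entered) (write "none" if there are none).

{Fail}

States satisfying retry ∨ ¬entered: {Auth, Check, Fail}.
States satisfying EG (retry ∨ ¬entered): {Fail}.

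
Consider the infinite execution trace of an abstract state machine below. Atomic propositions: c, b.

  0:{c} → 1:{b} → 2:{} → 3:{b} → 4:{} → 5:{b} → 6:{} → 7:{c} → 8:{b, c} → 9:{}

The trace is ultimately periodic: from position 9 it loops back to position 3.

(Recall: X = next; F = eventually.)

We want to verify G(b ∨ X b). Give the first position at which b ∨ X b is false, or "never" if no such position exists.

6

Check b ∨ X b at each position in order: 0 ✓, 1 ✓, 2 ✓, 3 ✓, 4 ✓, 5 ✓.
At position 6 the labels are {} and the next position 7 has {c}, so b ∨ X b is false there. This is the first violation.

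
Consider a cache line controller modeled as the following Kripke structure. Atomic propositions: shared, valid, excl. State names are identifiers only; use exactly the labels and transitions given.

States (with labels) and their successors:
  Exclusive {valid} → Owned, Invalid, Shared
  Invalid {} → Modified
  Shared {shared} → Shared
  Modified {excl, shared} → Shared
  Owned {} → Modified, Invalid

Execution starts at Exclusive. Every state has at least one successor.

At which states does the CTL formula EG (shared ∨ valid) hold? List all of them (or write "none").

{Exclusive, Shared, Modified}

States satisfying shared ∨ valid: {Exclusive, Shared, Modified}.
States satisfying EG (shared ∨ valid): {Exclusive, Shared, Modified}.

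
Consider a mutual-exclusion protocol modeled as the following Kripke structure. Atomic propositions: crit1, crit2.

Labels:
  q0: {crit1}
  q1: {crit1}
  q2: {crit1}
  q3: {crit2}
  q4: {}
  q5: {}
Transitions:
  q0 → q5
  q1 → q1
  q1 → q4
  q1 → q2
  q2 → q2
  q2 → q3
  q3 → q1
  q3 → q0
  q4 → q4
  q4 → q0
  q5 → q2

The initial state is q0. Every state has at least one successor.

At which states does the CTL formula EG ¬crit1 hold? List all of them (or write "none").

States satisfying ¬crit1: {q3, q4, q5}.
States satisfying EG ¬crit1: {q4}.

{q4}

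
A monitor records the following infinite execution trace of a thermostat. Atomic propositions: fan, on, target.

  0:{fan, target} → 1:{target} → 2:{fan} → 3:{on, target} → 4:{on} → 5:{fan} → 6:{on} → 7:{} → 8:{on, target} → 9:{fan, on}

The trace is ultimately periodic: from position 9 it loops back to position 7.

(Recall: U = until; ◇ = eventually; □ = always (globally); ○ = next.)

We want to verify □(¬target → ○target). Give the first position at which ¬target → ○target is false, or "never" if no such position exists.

4

Check ¬target → ○target at each position in order: 0 ✓, 1 ✓, 2 ✓, 3 ✓.
At position 4 the labels are {on} and the next position 5 has {fan}, so ¬target → ○target is false there. This is the first violation.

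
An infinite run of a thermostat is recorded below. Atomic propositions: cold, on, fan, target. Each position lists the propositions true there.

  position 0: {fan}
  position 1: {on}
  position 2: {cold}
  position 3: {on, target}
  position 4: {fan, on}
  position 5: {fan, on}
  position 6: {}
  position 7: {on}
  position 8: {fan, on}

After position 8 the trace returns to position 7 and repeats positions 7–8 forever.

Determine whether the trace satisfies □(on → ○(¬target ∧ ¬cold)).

on → ○(¬target ∧ ¬cold) must hold at every position from 0 onward. It fails at position 1, so □(on → ○(¬target ∧ ¬cold)) is false.
Positions where on holds: 1, 3, 4, 5, 7, 8.
Check ○(¬target ∧ ¬cold) at each: 1→fails, 3→ok, 4→ok, 5→ok, 7→ok, 8→ok.

Violated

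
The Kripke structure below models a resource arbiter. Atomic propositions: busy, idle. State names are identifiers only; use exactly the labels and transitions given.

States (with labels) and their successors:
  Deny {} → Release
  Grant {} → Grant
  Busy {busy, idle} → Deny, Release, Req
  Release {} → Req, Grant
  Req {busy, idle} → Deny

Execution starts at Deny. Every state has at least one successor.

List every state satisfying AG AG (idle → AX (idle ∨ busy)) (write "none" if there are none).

States satisfying AG (idle → AX (idle ∨ busy)): {Grant}.
States satisfying AG AG (idle → AX (idle ∨ busy)): {Grant}.

{Grant}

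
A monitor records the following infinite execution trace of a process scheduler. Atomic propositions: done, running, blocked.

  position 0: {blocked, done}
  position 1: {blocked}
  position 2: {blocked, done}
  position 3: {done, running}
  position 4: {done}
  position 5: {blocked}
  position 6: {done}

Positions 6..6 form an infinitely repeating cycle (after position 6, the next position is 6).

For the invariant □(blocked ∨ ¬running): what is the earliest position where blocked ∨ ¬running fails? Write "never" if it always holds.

3

Check blocked ∨ ¬running at each position in order: 0 ✓, 1 ✓, 2 ✓.
At position 3 the labels are {done, running}, so blocked ∨ ¬running is false there. This is the first violation.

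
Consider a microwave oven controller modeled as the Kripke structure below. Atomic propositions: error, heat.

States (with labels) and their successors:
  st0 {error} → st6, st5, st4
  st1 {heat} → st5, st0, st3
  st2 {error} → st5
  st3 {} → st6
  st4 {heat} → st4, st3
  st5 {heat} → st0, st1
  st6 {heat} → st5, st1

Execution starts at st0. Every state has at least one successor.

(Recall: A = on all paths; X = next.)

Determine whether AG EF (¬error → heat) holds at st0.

States satisfying EF (¬error → heat): {st0, st1, st2, st3, st4, st5, st6}.
States satisfying AG EF (¬error → heat): {st0, st1, st2, st3, st4, st5, st6}.
Every state reachable from st0 satisfies EF (¬error → heat).
st0 ∈ Sat(AG EF (¬error → heat)).

Yes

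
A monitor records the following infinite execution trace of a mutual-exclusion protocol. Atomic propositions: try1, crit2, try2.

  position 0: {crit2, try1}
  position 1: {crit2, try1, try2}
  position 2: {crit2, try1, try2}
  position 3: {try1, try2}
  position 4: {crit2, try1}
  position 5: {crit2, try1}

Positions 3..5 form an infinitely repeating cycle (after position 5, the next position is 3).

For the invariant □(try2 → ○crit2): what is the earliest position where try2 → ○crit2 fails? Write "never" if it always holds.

Check try2 → ○crit2 at each position in order: 0 ✓, 1 ✓.
At position 2 the labels are {crit2, try1, try2} and the next position 3 has {try1, try2}, so try2 → ○crit2 is false there. This is the first violation.

2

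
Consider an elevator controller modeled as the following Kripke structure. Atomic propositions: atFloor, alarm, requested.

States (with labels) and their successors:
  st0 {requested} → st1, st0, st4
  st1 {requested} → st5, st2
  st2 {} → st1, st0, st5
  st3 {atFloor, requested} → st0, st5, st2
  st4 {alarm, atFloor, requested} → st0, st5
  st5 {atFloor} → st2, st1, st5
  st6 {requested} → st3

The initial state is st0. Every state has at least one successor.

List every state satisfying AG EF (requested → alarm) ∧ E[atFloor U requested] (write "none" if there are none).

{st0, st1, st3, st4, st5, st6}

States satisfying EF (requested → alarm): {st0, st1, st2, st3, st4, st5, st6}.
States satisfying AG EF (requested → alarm): {st0, st1, st2, st3, st4, st5, st6}.
States satisfying atFloor: {st3, st4, st5}.
States satisfying requested: {st0, st1, st3, st4, st6}.
States satisfying E[atFloor U requested]: {st0, st1, st3, st4, st5, st6}.
States satisfying AG EF (requested → alarm) ∧ E[atFloor U requested]: {st0, st1, st3, st4, st5, st6}.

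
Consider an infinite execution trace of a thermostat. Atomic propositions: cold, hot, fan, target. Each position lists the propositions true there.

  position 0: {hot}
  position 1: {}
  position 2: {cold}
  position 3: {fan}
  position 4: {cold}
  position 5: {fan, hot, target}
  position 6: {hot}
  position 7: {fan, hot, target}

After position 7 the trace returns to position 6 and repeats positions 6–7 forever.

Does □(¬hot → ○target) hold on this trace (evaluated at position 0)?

¬hot → ○target must hold at every position from 0 onward. It fails at position 1, so □(¬hot → ○target) is false.
Positions where ¬hot holds: 1, 2, 3, 4.
Check ○target at each: 1→fails, 2→fails, 3→fails, 4→ok.

No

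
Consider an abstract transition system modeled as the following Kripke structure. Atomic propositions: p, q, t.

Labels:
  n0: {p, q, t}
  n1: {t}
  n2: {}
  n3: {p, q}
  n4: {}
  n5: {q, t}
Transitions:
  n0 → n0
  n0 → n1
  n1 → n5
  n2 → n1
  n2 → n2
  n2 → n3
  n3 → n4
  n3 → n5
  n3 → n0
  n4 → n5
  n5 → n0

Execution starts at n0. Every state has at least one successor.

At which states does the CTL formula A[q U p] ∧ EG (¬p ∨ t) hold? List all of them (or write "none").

{n0, n5}

States satisfying q: {n0, n3, n5}.
States satisfying p: {n0, n3}.
States satisfying A[q U p]: {n0, n3, n5}.
States satisfying ¬p ∨ t: {n0, n1, n2, n4, n5}.
States satisfying EG (¬p ∨ t): {n0, n1, n2, n4, n5}.
States satisfying A[q U p] ∧ EG (¬p ∨ t): {n0, n5}.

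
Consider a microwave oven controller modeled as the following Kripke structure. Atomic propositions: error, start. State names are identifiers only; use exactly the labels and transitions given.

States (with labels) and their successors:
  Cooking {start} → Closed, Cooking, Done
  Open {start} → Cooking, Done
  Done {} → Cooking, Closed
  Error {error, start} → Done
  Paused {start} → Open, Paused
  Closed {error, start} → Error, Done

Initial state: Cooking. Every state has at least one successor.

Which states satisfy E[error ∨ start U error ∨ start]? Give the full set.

{Cooking, Open, Error, Paused, Closed}

States satisfying error ∨ start: {Cooking, Open, Error, Paused, Closed}.
States satisfying E[error ∨ start U error ∨ start]: {Cooking, Open, Error, Paused, Closed}.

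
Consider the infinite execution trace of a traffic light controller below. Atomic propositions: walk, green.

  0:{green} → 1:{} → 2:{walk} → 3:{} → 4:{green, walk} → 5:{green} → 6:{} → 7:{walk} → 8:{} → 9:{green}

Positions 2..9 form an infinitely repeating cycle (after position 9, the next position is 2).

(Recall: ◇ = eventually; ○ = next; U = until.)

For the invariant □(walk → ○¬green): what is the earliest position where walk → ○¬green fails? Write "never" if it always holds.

Check walk → ○¬green at each position in order: 0 ✓, 1 ✓, 2 ✓, 3 ✓.
At position 4 the labels are {green, walk} and the next position 5 has {green}, so walk → ○¬green is false there. This is the first violation.

4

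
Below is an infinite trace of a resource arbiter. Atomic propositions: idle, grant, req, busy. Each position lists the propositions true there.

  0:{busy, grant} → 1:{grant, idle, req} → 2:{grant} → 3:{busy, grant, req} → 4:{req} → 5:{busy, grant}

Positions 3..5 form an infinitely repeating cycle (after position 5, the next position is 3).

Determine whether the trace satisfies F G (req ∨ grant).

G (req ∨ grant) holds at position 0, which is reachable from 0, so F G (req ∨ grant) holds.

Satisfied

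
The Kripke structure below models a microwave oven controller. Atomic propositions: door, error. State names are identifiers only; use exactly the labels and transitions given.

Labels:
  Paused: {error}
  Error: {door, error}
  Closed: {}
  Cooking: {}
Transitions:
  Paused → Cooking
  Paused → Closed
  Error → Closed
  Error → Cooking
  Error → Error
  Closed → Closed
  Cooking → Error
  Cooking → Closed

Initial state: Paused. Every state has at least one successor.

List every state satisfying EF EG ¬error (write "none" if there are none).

States satisfying EG ¬error: {Closed, Cooking}.
States satisfying EF EG ¬error: {Paused, Error, Closed, Cooking}.

{Paused, Error, Closed, Cooking}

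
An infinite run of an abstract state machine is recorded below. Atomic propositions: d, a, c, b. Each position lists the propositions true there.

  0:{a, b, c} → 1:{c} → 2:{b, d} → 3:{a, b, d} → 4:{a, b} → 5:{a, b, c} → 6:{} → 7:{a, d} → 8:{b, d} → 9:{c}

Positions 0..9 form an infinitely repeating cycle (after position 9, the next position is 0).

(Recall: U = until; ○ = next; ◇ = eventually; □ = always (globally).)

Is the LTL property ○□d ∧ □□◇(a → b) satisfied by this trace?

The position after 0 is 1; □d is false there.
□◇(a → b) holds at every position 0..9, and those are all positions ever visited, so □□◇(a → b) holds.
At position 0: ○□d is false; □□◇(a → b) is true; so ○□d ∧ □□◇(a → b) is false.

Does not hold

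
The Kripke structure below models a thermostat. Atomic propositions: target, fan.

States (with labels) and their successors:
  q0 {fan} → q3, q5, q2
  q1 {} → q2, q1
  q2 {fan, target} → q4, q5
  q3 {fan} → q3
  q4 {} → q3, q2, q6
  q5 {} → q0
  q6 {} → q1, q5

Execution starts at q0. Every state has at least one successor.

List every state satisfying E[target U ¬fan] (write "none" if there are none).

{q1, q2, q4, q5, q6}

States satisfying target: {q2}.
States satisfying ¬fan: {q1, q4, q5, q6}.
States satisfying E[target U ¬fan]: {q1, q2, q4, q5, q6}.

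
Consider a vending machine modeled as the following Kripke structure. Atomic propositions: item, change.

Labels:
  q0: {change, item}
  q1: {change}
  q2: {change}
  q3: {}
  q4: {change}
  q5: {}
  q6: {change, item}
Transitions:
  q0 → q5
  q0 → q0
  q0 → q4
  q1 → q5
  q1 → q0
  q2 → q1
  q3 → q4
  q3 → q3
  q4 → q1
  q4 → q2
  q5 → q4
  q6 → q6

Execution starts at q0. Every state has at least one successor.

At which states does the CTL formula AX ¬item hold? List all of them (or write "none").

{q2, q3, q4, q5}

States satisfying ¬item: {q1, q2, q3, q4, q5}.
States satisfying AX ¬item: {q2, q3, q4, q5}.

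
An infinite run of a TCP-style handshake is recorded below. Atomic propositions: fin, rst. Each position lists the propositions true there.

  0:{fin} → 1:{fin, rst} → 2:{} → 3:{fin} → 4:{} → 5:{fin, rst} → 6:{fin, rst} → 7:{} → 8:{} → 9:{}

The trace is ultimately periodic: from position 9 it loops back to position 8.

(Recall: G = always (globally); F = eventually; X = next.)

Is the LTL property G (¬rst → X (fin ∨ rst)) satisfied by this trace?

Violated

¬rst → X (fin ∨ rst) must hold at every position from 0 onward. It fails at position 3, so G (¬rst → X (fin ∨ rst)) is false.
Positions where ¬rst holds: 0, 2, 3, 4, 7, 8, 9.
Check X (fin ∨ rst) at each: 0→ok, 2→ok, 3→fails, 4→ok, 7→fails, 8→fails, 9→fails.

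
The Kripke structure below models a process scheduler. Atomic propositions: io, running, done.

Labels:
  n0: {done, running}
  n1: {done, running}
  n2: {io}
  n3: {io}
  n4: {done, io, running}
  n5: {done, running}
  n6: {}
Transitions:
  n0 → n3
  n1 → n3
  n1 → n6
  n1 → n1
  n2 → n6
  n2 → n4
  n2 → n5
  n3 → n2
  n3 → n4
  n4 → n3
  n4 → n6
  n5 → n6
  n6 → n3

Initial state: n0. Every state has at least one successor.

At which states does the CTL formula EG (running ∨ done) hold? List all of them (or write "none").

States satisfying running ∨ done: {n0, n1, n4, n5}.
States satisfying EG (running ∨ done): {n1}.

{n1}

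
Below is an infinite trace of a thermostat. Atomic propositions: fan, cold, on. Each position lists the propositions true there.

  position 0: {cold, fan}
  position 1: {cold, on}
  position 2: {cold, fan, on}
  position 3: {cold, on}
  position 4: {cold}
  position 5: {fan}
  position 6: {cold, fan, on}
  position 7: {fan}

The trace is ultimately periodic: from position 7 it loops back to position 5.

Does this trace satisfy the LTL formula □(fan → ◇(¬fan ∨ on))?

fan → ◇(¬fan ∨ on) holds at every position 0..7, and those are all positions ever visited, so □(fan → ◇(¬fan ∨ on)) holds.
Positions where fan holds: 0, 2, 5, 6, 7.
Check ◇(¬fan ∨ on) at each: 0→ok, 2→ok, 5→ok, 6→ok, 7→ok.

Satisfied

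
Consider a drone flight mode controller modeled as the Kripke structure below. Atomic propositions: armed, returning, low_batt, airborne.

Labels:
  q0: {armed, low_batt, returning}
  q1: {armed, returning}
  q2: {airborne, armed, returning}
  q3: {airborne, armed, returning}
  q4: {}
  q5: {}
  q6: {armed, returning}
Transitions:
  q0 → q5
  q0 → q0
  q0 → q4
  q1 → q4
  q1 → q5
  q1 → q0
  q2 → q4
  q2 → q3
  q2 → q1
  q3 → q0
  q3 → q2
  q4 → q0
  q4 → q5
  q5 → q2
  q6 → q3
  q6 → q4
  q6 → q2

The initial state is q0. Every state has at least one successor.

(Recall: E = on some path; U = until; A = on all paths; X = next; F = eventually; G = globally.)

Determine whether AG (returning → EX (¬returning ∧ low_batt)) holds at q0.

No

States satisfying returning → EX (¬returning ∧ low_batt): {q4, q5}.
States satisfying AG (returning → EX (¬returning ∧ low_batt)): ∅.
q0 is reachable from q0 and violates returning → EX (¬returning ∧ low_batt), so AG fails at q0.
q0 ∉ Sat(AG (returning → EX (¬returning ∧ low_batt))).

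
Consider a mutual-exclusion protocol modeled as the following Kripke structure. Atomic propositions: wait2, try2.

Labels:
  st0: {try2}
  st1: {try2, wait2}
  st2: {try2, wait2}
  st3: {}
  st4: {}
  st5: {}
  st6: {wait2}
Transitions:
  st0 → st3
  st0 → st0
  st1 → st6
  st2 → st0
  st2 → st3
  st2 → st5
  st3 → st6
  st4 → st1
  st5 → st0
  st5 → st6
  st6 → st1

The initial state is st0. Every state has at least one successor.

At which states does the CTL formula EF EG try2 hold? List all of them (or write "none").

{st0, st2, st5}

States satisfying EG try2: {st0, st2}.
States satisfying EF EG try2: {st0, st2, st5}.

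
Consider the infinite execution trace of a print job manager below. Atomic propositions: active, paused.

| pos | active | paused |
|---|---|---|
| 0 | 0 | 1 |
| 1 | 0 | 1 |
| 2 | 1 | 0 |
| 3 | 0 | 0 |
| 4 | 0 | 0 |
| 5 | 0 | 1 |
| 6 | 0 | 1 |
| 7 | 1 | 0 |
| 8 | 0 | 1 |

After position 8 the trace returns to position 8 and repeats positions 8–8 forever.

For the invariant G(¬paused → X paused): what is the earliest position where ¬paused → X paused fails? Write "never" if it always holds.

2

Check ¬paused → X paused at each position in order: 0 ✓, 1 ✓.
At position 2 the labels are {active} and the next position 3 has {}, so ¬paused → X paused is false there. This is the first violation.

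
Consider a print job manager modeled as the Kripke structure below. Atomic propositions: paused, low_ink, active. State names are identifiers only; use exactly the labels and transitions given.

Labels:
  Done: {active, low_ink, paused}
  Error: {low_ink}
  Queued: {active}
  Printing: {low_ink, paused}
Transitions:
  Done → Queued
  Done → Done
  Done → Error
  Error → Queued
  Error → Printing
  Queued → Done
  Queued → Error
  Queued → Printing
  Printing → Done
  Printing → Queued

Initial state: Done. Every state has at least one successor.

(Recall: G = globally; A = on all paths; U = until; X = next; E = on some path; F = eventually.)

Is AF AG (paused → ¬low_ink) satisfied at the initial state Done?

No

States satisfying AG (paused → ¬low_ink): ∅.
States satisfying AF AG (paused → ¬low_ink): ∅.
There is a path from Done along which AG (paused → ¬low_ink) never holds.
Done ∉ Sat(AF AG (paused → ¬low_ink)).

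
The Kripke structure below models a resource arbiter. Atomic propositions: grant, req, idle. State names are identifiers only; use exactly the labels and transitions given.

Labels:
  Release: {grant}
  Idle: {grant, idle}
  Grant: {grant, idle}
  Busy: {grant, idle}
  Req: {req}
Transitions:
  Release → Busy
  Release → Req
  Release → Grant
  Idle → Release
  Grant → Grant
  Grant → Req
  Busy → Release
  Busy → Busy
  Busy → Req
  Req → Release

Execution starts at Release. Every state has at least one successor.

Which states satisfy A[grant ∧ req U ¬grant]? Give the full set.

States satisfying grant ∧ req: ∅.
States satisfying ¬grant: {Req}.
States satisfying A[grant ∧ req U ¬grant]: {Req}.

{Req}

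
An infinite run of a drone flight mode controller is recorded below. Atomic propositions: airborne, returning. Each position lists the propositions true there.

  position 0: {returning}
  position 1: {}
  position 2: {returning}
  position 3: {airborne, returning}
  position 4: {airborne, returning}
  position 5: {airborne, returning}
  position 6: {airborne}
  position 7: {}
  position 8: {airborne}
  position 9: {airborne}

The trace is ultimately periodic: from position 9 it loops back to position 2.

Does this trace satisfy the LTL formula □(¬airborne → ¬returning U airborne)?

No

¬airborne → ¬returning U airborne must hold at every position from 0 onward. It fails at position 0, so □(¬airborne → ¬returning U airborne) is false.
Positions where ¬airborne holds: 0, 1, 2, 7.
Check ¬returning U airborne at each: 0→fails, 1→fails, 2→fails, 7→ok.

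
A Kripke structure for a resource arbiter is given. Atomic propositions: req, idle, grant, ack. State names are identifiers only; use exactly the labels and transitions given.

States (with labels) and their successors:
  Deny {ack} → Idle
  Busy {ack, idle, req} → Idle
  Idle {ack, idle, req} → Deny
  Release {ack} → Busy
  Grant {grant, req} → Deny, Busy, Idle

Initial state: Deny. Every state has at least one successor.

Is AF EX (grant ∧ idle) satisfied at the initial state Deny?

Violated

States satisfying EX (grant ∧ idle): ∅.
States satisfying AF EX (grant ∧ idle): ∅.
There is a path from Deny along which EX (grant ∧ idle) never holds.
Deny ∉ Sat(AF EX (grant ∧ idle)).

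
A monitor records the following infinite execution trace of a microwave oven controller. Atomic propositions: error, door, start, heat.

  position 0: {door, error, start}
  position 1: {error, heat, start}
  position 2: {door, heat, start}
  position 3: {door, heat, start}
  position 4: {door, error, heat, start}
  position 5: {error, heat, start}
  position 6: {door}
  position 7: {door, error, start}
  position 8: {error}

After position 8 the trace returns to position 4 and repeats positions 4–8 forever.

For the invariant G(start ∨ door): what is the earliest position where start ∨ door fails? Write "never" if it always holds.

8

Check start ∨ door at each position in order: 0 ✓, 1 ✓, 2 ✓, 3 ✓, 4 ✓, 5 ✓, 6 ✓, 7 ✓.
At position 8 the labels are {error}, so start ∨ door is false there. This is the first violation.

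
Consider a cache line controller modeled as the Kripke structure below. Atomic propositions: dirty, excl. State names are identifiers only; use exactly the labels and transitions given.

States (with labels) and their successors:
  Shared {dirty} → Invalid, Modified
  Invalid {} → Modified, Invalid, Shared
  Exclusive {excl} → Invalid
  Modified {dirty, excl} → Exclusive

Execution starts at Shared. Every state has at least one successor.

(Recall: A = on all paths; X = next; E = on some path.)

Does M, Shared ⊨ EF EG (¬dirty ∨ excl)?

Holds

States satisfying EG (¬dirty ∨ excl): {Invalid, Exclusive, Modified}.
States satisfying EF EG (¬dirty ∨ excl): {Shared, Invalid, Exclusive, Modified}.
Some path from Shared reaches a state where EG (¬dirty ∨ excl) holds.
Shared ∈ Sat(EF EG (¬dirty ∨ excl)).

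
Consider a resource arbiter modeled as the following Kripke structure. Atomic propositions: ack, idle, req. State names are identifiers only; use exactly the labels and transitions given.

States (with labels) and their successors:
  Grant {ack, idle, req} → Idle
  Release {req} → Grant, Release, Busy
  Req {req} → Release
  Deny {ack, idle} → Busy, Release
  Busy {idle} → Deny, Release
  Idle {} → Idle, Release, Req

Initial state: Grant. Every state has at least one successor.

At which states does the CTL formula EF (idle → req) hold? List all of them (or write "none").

States satisfying idle → req: {Grant, Release, Req, Idle}.
States satisfying EF (idle → req): {Grant, Release, Req, Deny, Busy, Idle}.

{Grant, Release, Req, Deny, Busy, Idle}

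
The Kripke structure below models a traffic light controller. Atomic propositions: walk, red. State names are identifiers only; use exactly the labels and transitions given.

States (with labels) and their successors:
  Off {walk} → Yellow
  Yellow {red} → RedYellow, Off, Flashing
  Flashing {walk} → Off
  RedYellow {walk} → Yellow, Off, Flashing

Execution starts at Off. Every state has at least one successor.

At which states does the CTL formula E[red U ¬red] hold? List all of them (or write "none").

States satisfying red: {Yellow}.
States satisfying ¬red: {Off, Flashing, RedYellow}.
States satisfying E[red U ¬red]: {Off, Yellow, Flashing, RedYellow}.

{Off, Yellow, Flashing, RedYellow}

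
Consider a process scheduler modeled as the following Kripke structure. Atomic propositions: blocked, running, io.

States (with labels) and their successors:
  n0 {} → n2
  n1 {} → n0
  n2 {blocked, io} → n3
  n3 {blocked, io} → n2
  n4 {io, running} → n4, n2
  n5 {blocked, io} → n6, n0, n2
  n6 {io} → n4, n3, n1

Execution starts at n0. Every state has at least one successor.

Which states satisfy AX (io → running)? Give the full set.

States satisfying io → running: {n0, n1, n4}.
States satisfying AX (io → running): {n1}.

{n1}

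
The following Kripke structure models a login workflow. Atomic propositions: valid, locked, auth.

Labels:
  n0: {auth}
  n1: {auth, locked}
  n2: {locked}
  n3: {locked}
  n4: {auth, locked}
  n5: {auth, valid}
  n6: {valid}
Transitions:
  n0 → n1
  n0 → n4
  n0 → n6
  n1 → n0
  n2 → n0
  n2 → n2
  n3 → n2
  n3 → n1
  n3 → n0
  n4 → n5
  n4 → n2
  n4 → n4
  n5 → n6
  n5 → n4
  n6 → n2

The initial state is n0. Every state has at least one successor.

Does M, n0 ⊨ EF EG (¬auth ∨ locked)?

Holds

States satisfying EG (¬auth ∨ locked): {n2, n3, n4, n6}.
States satisfying EF EG (¬auth ∨ locked): {n0, n1, n2, n3, n4, n5, n6}.
Some path from n0 reaches a state where EG (¬auth ∨ locked) holds.
n0 ∈ Sat(EF EG (¬auth ∨ locked)).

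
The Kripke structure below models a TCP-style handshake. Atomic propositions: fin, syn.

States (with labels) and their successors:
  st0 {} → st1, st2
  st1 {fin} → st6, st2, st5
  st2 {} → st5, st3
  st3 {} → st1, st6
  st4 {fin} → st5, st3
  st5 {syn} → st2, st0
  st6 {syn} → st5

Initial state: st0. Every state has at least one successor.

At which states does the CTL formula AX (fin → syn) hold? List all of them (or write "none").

{st1, st2, st4, st5, st6}

States satisfying fin → syn: {st0, st2, st3, st5, st6}.
States satisfying AX (fin → syn): {st1, st2, st4, st5, st6}.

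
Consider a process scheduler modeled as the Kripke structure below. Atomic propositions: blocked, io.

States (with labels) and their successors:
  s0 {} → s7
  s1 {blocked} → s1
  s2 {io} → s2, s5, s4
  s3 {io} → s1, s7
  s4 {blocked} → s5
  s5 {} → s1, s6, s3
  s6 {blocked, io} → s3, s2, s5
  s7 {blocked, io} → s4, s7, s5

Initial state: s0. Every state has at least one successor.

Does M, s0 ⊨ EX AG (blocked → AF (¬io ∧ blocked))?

States satisfying AG (blocked → AF (¬io ∧ blocked)): {s1}.
States satisfying EX AG (blocked → AF (¬io ∧ blocked)): {s1, s3, s5}.
No suitable path/successor from s0 witnesses the formula.
s0 ∉ Sat(EX AG (blocked → AF (¬io ∧ blocked))).

Violated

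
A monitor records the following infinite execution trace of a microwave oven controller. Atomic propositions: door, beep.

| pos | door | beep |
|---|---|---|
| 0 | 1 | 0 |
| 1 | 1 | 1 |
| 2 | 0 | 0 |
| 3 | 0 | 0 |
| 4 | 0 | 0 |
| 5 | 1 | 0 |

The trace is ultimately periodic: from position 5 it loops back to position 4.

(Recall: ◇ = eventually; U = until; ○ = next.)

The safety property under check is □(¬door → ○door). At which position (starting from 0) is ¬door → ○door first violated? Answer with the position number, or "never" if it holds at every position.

2

Check ¬door → ○door at each position in order: 0 ✓, 1 ✓.
At position 2 the labels are {} and the next position 3 has {}, so ¬door → ○door is false there. This is the first violation.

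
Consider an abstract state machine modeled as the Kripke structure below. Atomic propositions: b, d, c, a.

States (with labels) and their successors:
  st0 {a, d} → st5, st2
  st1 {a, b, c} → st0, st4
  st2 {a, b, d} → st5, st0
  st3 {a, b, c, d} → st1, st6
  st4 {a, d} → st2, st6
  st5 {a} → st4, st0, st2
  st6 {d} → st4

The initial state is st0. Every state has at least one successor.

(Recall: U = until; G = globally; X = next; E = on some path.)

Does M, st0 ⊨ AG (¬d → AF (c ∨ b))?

States satisfying ¬d → AF (c ∨ b): {st0, st1, st2, st3, st4, st6}.
States satisfying AG (¬d → AF (c ∨ b)): ∅.
st5 is reachable from st0 and violates ¬d → AF (c ∨ b), so AG fails at st0.
st0 ∉ Sat(AG (¬d → AF (c ∨ b))).

No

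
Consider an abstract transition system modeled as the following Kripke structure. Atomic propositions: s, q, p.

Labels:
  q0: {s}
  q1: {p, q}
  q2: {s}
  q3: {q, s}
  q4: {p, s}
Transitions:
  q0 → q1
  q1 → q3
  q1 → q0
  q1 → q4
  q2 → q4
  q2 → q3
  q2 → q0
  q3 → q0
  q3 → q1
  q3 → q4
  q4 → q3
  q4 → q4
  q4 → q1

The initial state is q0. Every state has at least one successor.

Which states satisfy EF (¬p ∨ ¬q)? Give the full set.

{q0, q1, q2, q3, q4}

States satisfying ¬p ∨ ¬q: {q0, q2, q3, q4}.
States satisfying EF (¬p ∨ ¬q): {q0, q1, q2, q3, q4}.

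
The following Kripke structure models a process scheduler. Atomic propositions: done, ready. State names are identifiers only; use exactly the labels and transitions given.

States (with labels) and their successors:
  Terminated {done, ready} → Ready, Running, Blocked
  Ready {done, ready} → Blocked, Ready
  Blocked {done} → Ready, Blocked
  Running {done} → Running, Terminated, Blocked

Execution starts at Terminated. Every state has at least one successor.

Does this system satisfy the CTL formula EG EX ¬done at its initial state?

States satisfying EX ¬done: ∅.
States satisfying EG EX ¬done: ∅.
No suitable path/successor from Terminated witnesses the formula.
Terminated ∉ Sat(EG EX ¬done).

No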